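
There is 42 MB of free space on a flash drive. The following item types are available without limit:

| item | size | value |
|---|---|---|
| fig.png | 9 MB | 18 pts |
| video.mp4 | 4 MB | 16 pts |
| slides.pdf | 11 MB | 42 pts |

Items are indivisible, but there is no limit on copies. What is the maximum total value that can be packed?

164 pts

Best value-per-unit is video.mp4 at 16/4; filling with it alone gives 10×16 = 160.
Optimal mix: 5×video.mp4 + 2×slides.pdf → size 42, value 164.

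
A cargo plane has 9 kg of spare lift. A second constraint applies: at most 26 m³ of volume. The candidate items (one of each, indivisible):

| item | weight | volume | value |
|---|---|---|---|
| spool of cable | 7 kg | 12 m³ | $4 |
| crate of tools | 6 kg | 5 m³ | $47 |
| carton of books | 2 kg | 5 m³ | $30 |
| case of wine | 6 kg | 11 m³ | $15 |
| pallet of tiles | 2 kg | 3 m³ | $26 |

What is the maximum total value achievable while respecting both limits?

$77

Feasible sets respecting both limits:
- crate of tools+carton of books: weight 8, volume 10, value 77
- crate of tools+pallet of tiles: weight 8, volume 8, value 73
- carton of books+pallet of tiles: weight 4, volume 8, value 56
- crate of tools: weight 6, volume 5, value 47
Best: $77.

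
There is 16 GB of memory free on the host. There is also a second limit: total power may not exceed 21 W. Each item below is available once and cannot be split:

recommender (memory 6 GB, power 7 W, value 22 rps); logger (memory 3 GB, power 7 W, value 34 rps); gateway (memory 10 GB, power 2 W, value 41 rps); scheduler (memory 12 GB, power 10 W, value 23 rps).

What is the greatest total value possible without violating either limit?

75 rps

Feasible sets respecting both limits:
- logger+gateway: memory 13, power 9, value 75
- recommender+gateway: memory 16, power 9, value 63
- logger+scheduler: memory 15, power 17, value 57
Best: 75 rps.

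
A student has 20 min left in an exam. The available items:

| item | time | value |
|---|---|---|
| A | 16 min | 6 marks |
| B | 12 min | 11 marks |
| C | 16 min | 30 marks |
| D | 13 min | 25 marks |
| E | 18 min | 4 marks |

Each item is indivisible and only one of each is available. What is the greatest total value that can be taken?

This is a 0/1 knapsack; check combinations near the capacity.
- C: time 16, value 30
- D: time 13, value 25
- B: time 12, value 11
- A: time 16, value 6
- E: time 18, value 4
Best: 30 marks.

30 marks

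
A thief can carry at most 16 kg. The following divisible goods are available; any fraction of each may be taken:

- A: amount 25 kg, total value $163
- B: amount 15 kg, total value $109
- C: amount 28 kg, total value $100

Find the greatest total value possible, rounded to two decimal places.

Take in order of value per unit:
- B (109/15 per unit): all 15 → value 109, running total 109.00
- A (163/25 per unit): 1 of 25 → value 1×163/25 = 6.5200, running total 115.52
Total 115.52.

115.52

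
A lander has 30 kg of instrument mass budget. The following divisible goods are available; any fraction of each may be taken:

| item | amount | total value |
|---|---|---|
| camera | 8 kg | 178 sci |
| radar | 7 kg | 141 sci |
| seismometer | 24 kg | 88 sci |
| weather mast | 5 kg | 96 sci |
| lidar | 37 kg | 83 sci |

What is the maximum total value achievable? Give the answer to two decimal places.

Take in order of value per unit:
- camera (178/8 per unit): all 8 → value 178, running total 178.00
- radar (141/7 per unit): all 7 → value 141, running total 319.00
- weather mast (96/5 per unit): all 5 → value 96, running total 415.00
- seismometer (88/24 per unit): 10 of 24 → value 10×88/24 = 36.6667, running total 451.67
Total 451.67.

451.67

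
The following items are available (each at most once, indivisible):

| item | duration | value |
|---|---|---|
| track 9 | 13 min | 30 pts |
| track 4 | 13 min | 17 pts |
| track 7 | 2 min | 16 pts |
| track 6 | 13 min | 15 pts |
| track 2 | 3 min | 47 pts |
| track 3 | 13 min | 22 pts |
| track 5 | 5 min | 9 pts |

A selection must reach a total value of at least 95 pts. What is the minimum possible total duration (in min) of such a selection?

Subsets with value ≥ 95, sorted by total duration:
- track 9+track 7+track 2+track 5: duration 23, value 102
- track 9+track 2+track 3: duration 29, value 99
- track 9+track 7+track 2+track 3: duration 31, value 115
Minimum duration: 23 min.

23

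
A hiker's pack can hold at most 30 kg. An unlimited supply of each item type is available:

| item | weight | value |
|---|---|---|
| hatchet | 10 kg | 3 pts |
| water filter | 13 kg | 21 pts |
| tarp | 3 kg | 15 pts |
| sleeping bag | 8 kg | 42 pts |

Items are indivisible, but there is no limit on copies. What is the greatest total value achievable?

Best value-per-unit is sleeping bag at 42/8; filling with it alone gives 3×42 = 126.
Optimal mix: 2×tarp + 3×sleeping bag → weight 30, value 156.

156 pts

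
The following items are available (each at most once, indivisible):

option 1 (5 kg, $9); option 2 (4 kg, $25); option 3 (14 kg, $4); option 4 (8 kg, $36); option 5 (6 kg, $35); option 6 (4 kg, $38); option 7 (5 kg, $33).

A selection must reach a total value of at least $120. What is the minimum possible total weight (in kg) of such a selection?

19

Subsets with value ≥ 120, sorted by total weight:
- option 2+option 5+option 6+option 7: weight 19, value 131
- option 2+option 4+option 6+option 7: weight 21, value 132
- option 2+option 4+option 5+option 6: weight 22, value 134
- option 4+option 5+option 6+option 7: weight 23, value 142
Minimum weight: 19 kg.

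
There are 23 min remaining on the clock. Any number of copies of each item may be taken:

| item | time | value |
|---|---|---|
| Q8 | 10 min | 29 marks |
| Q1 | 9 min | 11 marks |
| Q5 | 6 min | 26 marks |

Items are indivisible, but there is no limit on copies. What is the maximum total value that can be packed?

Best value-per-unit is Q5 at 26/6; filling with it alone gives 3×26 = 78.
Optimal mix: 1×Q8 + 2×Q5 → time 22, value 81.

81 marks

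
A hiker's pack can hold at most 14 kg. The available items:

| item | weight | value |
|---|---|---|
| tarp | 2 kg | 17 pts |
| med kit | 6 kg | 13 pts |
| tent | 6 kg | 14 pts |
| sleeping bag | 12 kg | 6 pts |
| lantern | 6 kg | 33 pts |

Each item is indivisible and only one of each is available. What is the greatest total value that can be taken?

64 pts

Check high-value combinations within 14 kg:
- tarp+tent+lantern: weight 2+6+6=14, value 17+14+33=64
- tarp+med kit+lantern: weight 2+6+6=14, value 17+13+33=63
- tarp+lantern: weight 2+6=8, value 17+33=50
- tent+lantern: weight 6+6=12, value 14+33=47
- med kit+lantern: weight 6+6=12, value 13+33=46
Best: 64 pts.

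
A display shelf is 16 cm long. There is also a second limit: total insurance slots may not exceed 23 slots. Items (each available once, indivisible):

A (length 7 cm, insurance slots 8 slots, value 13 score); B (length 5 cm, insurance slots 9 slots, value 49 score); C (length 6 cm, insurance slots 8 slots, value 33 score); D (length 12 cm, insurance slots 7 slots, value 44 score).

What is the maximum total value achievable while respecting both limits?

82 score

Feasible sets respecting both limits:
- B+C: length 11, insurance slots 17, value 82
- A+B: length 12, insurance slots 17, value 62
- B: length 5, insurance slots 9, value 49
- A+C: length 13, insurance slots 16, value 46
Best: 82 score.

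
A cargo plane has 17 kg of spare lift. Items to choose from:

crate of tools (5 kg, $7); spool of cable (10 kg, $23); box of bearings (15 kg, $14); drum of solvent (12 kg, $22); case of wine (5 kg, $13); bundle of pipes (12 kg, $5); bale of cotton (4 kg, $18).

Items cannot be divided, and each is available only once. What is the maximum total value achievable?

$41

This is a 0/1 knapsack; check combinations near the capacity.
- spool of cable+bale of cotton: weight 10+4=14, value 23+18=41
- drum of solvent+bale of cotton: weight 12+4=16, value 22+18=40
- crate of tools+case of wine+bale of cotton: weight 5+5+4=14, value 7+13+18=38
- spool of cable+case of wine: weight 10+5=15, value 23+13=36
- drum of solvent+case of wine: weight 12+5=17, value 22+13=35
Best: $41.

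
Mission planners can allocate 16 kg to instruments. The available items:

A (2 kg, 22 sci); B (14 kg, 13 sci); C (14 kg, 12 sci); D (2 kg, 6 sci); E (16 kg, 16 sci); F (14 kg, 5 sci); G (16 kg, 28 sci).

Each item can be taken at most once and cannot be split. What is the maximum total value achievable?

This is a 0/1 knapsack; check combinations near the capacity.
- A+B: mass 2+14=16, value 22+13=35
- A+C: mass 2+14=16, value 22+12=34
- A+D: mass 2+2=4, value 22+6=28
- G: mass 16, value 28
Best: 35 sci.

35 sci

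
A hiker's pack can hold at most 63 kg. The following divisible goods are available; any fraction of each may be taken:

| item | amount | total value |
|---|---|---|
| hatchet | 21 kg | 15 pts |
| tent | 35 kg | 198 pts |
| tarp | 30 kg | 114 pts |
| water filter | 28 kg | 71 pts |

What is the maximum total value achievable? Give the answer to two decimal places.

304.40

Take in order of value per unit:
- tent (198/35 per unit): all 35 → value 198, running total 198.00
- tarp (114/30 per unit): 28 of 30 → value 28×114/30 = 106.4000, running total 304.40
Total 304.40.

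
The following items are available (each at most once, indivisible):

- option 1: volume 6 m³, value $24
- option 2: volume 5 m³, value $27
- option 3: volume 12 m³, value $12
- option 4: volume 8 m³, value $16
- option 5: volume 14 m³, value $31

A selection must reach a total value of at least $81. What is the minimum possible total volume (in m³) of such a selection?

Subsets with value ≥ 81, sorted by total volume:
- option 1+option 2+option 5: volume 25, value 82
- option 1+option 2+option 4+option 5: volume 33, value 98
Minimum volume: 25 m³.

25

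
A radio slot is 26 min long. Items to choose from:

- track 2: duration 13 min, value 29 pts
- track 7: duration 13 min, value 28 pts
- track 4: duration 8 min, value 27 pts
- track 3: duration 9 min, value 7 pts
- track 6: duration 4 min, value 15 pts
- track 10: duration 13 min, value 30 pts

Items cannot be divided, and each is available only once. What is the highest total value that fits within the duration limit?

Check high-value combinations within 26 min:
- track 4+track 6+track 10: duration 8+4+13=25, value 27+15+30=72
- track 2+track 4+track 6: duration 13+8+4=25, value 29+27+15=71
- track 7+track 4+track 6: duration 13+8+4=25, value 28+27+15=70
- track 2+track 10: duration 13+13=26, value 29+30=59
- track 7+track 10: duration 13+13=26, value 28+30=58
Best: 72 pts.

72 pts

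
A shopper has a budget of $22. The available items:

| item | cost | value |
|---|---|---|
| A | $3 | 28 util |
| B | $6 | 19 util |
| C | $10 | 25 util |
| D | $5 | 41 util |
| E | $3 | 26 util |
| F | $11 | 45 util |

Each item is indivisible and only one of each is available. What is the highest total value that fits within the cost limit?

Check high-value combinations within $22:
- A+D+E+F: cost 3+5+3+11=22, value 28+41+26+45=140
- A+C+D+E: cost 3+10+5+3=21, value 28+25+41+26=120
- A+B+D+E: cost 3+6+5+3=17, value 28+19+41+26=114
- A+D+F: cost 3+5+11=19, value 28+41+45=114
Best: 140 util.

140 util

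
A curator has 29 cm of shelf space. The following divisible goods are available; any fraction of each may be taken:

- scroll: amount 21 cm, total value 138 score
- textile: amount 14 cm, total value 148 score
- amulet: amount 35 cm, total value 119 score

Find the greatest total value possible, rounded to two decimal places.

246.57

Take in order of value per unit:
- textile (148/14 per unit): all 14 → value 148, running total 148.00
- scroll (138/21 per unit): 15 of 21 → value 15×138/21 = 98.5714, running total 246.57
Total 246.57.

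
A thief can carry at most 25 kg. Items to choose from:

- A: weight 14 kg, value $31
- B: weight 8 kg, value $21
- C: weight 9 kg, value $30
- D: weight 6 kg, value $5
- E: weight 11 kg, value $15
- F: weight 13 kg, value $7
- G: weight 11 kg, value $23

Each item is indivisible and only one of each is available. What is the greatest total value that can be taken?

$61

Check high-value combinations within 25 kg:
- A+C: weight 14+9=23, value 31+30=61
- B+C+D: weight 8+9+6=23, value 21+30+5=56
- A+G: weight 14+11=25, value 31+23=54
- C+G: weight 9+11=20, value 30+23=53
- A+B: weight 14+8=22, value 31+21=52
Best: $61.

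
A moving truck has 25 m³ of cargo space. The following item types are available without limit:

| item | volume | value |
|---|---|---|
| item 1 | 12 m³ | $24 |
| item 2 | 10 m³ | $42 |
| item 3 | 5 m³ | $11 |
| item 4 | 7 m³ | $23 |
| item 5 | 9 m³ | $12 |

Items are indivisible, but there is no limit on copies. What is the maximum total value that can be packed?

$95

Best value-per-unit is item 2 at 42/10; filling with it alone gives 2×42 = 84.
Optimal mix: 2×item 2 + 1×item 3 → volume 25, value 95.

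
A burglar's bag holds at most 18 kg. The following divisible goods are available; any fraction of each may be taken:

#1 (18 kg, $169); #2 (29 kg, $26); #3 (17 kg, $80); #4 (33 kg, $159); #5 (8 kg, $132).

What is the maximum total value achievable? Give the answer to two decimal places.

225.89

Take in order of value per unit:
- #5 (132/8 per unit): all 8 → value 132, running total 132.00
- #1 (169/18 per unit): 10 of 18 → value 10×169/18 = 93.8889, running total 225.89
Total 225.89.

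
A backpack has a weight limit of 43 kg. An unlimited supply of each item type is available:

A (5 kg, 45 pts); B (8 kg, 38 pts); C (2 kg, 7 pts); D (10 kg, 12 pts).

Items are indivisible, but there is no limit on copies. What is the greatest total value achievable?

367 pts

Best value-per-unit is A at 45/5; filling with it alone gives 8×45 = 360.
Optimal mix: 8×A + 1×C → weight 42, value 367.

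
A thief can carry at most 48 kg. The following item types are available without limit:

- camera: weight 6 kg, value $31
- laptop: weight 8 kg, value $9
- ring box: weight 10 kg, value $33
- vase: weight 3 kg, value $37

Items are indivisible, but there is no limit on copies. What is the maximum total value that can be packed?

$592

Best value-per-unit is vase at 37/3, and filling with it alone uses weight 16×3=48. No mix of the others beats 16×37 = 592.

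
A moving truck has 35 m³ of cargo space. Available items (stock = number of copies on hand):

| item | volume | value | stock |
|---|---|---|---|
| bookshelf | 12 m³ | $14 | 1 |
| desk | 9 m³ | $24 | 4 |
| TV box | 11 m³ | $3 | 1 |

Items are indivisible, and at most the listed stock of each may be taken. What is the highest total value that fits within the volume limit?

Top feasible selections:
- 3×desk: volume 27, value 72
- 1×bookshelf + 2×desk: volume 30, value 62
- 2×desk + 1×TV box: volume 29, value 51
- 2×desk: volume 18, value 48
Best: $72.

$72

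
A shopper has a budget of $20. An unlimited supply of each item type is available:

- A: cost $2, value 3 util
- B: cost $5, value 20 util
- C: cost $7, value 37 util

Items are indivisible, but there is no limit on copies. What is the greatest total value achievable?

94 util

Best value-per-unit is C at 37/7; filling with it alone gives 2×37 = 74.
Optimal mix: 1×B + 2×C → cost 19, value 94.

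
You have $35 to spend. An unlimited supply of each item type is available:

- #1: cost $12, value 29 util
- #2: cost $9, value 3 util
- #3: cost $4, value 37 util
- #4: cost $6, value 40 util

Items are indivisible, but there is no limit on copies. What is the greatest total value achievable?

299 util

Best value-per-unit is #3 at 37/4; filling with it alone gives 8×37 = 296.
Optimal mix: 7×#3 + 1×#4 → cost 34, value 299.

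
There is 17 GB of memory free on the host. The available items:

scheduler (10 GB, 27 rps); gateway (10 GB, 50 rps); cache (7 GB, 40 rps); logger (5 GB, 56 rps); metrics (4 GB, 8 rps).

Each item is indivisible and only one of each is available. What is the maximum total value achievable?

Check high-value combinations within 17 GB:
- gateway+logger: memory 10+5=15, value 50+56=106
- cache+logger+metrics: memory 7+5+4=16, value 40+56+8=104
- cache+logger: memory 7+5=12, value 40+56=96
- gateway+cache: memory 10+7=17, value 50+40=90
Best: 106 rps.

106 rps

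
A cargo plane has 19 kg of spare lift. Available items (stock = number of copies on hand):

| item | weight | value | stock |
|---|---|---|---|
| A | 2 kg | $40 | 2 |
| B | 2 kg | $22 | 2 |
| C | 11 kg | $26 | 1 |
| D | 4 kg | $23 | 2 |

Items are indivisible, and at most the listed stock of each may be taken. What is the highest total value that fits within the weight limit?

Top feasible selections:
- 2×A + 2×B + 2×D: weight 16, value 170
- 2×A + 2×B + 1×C: weight 19, value 150
- 2×A + 1×B + 2×D: weight 14, value 148
- 2×A + 2×B + 1×D: weight 12, value 147
Best: $170.

$170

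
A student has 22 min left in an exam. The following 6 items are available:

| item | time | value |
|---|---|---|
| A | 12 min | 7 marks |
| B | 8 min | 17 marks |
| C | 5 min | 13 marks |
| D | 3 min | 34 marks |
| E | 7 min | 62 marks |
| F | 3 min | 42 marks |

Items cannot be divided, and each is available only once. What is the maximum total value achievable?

This is a 0/1 knapsack; check combinations near the capacity.
- B+D+E+F: time 8+3+7+3=21, value 17+34+62+42=155
- C+D+E+F: time 5+3+7+3=18, value 13+34+62+42=151
- D+E+F: time 3+7+3=13, value 34+62+42=138
- B+E+F: time 8+7+3=18, value 17+62+42=121
- C+E+F: time 5+7+3=15, value 13+62+42=117
Best: 155 marks.

155 marks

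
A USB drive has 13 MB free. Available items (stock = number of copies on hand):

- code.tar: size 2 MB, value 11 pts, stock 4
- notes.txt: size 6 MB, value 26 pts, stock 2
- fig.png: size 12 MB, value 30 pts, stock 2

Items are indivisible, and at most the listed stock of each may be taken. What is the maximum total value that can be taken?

59 pts

Top feasible selections:
- 3×code.tar + 1×notes.txt: size 12, value 59
- 2×notes.txt: size 12, value 52
Best: 59 pts.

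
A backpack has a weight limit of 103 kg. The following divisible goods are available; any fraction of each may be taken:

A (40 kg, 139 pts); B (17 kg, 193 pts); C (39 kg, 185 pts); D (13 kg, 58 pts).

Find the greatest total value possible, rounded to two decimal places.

554.15

Take in order of value per unit:
- B (193/17 per unit): all 17 → value 193, running total 193.00
- C (185/39 per unit): all 39 → value 185, running total 378.00
- D (58/13 per unit): all 13 → value 58, running total 436.00
- A (139/40 per unit): 34 of 40 → value 34×139/40 = 118.1500, running total 554.15
Total 554.15.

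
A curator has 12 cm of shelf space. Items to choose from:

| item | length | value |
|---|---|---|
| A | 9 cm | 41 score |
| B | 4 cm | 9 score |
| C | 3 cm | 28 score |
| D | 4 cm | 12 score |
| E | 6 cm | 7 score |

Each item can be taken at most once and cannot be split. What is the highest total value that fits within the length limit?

69 score

Check high-value combinations within 12 cm:
- A+C: length 9+3=12, value 41+28=69
- B+C+D: length 4+3+4=11, value 9+28+12=49
- A: length 9, value 41
Best: 69 score.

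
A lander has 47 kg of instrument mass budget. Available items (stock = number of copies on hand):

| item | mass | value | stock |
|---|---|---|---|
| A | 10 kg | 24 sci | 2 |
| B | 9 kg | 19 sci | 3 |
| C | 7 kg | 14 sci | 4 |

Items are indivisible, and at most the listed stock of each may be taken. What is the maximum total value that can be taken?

105 sci

Best selections within mass 47 and stock limits:
- 2×A + 3×B: mass 47, value 105
- 2×A + 2×B + 1×C: mass 45, value 100
Best: 105 sci.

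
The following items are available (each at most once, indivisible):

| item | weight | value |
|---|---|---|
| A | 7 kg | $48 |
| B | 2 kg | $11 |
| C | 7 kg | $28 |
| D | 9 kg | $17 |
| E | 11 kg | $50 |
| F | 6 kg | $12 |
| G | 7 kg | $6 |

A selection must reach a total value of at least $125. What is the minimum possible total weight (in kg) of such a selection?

25

Subsets with value ≥ 125, sorted by total weight:
- A+C+E: weight 25, value 126
- A+B+C+E: weight 27, value 137
- A+B+D+E: weight 29, value 126
Minimum weight: 25 kg.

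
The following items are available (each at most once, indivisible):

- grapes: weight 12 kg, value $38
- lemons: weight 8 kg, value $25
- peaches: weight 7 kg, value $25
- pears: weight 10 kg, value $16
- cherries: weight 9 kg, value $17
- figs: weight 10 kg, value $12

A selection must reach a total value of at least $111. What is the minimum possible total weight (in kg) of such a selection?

Subsets with value ≥ 111, sorted by total weight:
- grapes+lemons+peaches+pears+cherries: weight 46, value 121
- grapes+lemons+peaches+cherries+figs: weight 46, value 117
- grapes+lemons+peaches+pears+figs: weight 47, value 116
Minimum weight: 46 kg.

46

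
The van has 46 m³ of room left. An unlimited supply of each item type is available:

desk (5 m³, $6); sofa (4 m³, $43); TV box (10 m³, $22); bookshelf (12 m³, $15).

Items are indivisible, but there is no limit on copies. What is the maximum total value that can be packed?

$473

Best value-per-unit is sofa at 43/4, and filling with it alone uses volume 11×4=44. No mix of the others beats 11×43 = 473.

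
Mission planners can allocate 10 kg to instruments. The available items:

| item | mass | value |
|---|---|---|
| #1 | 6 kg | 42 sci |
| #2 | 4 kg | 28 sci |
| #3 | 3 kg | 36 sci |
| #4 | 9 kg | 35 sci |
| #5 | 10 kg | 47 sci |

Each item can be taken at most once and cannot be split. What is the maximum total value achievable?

This is a 0/1 knapsack; check combinations near the capacity.
- #1+#3: mass 6+3=9, value 42+36=78
- #1+#2: mass 6+4=10, value 42+28=70
- #2+#3: mass 4+3=7, value 28+36=64
Best: 78 sci.

78 sci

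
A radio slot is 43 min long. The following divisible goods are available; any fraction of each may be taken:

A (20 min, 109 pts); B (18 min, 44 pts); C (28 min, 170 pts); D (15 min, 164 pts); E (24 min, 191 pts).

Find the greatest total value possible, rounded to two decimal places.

Take in order of value per unit:
- D (164/15 per unit): all 15 → value 164, running total 164.00
- E (191/24 per unit): all 24 → value 191, running total 355.00
- C (170/28 per unit): 4 of 28 → value 4×170/28 = 24.2857, running total 379.29
Total 379.29.

379.29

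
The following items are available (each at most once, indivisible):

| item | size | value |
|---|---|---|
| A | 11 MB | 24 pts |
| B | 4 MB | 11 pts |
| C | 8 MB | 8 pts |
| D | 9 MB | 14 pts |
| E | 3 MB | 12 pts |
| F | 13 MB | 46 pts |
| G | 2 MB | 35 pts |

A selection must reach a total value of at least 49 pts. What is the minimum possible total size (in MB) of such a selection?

Subsets with value ≥ 49, sorted by total size:
- B+E+G: size 9, value 58
- D+G: size 11, value 49
Minimum size: 9 MB.

9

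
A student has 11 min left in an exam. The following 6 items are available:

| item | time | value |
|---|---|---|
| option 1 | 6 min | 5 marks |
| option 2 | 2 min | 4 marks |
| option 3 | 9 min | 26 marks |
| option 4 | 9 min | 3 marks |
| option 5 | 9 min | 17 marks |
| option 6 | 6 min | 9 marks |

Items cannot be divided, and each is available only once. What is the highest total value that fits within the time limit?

30 marks

Check high-value combinations within 11 min:
- option 2+option 3: time 2+9=11, value 4+26=30
- option 3: time 9, value 26
- option 2+option 5: time 2+9=11, value 4+17=21
- option 5: time 9, value 17
- option 2+option 6: time 2+6=8, value 4+9=13
Best: 30 marks.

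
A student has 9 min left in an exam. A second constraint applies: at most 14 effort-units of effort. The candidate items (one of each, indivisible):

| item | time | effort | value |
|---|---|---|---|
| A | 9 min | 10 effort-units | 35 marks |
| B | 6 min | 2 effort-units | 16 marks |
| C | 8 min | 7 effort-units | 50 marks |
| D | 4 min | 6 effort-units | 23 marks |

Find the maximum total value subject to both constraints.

50 marks

Feasible sets respecting both limits:
- C: time 8, effort 7, value 50
- A: time 9, effort 10, value 35
- D: time 4, effort 6, value 23
Best: 50 marks.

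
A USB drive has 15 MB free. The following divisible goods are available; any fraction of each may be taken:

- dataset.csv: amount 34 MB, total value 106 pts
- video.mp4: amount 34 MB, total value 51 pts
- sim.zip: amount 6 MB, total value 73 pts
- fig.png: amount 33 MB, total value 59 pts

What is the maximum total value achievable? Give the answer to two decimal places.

101.06

Take in order of value per unit:
- sim.zip (73/6 per unit): all 6 → value 73, running total 73.00
- dataset.csv (106/34 per unit): 9 of 34 → value 9×106/34 = 28.0588, running total 101.06
Total 101.06.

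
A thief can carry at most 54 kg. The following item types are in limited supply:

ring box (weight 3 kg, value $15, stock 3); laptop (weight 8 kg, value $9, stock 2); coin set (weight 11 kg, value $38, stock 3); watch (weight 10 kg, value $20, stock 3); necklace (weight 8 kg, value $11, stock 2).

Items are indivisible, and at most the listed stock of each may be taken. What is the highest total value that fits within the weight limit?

$179

Top feasible selections:
- 3×ring box + 3×coin set + 1×watch: weight 52, value 179
- 3×ring box + 3×coin set + 1×necklace: weight 50, value 170
Best: $179.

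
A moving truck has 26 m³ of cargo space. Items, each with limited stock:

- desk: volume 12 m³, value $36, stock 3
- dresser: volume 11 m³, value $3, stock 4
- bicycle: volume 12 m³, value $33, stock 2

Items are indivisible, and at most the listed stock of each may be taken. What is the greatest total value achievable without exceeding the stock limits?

Best selections within volume 26 and stock limits:
- 2×desk: volume 24, value 72
- 1×desk + 1×bicycle: volume 24, value 69
- 2×bicycle: volume 24, value 66
Best: $72.

$72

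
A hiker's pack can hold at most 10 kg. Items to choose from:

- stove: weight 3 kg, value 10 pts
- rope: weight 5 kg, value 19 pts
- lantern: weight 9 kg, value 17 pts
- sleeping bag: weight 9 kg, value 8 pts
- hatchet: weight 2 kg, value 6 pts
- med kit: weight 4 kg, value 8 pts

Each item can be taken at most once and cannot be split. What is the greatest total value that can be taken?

35 pts

This is a 0/1 knapsack; check combinations near the capacity.
- stove+rope+hatchet: weight 3+5+2=10, value 10+19+6=35
- stove+rope: weight 3+5=8, value 10+19=29
- rope+med kit: weight 5+4=9, value 19+8=27
- rope+hatchet: weight 5+2=7, value 19+6=25
- stove+hatchet+med kit: weight 3+2+4=9, value 10+6+8=24
Best: 35 pts.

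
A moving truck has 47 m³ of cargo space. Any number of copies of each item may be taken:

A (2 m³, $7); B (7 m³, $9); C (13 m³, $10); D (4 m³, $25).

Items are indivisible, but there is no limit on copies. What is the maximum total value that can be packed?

$282

Best value-per-unit is D at 25/4; filling with it alone gives 11×25 = 275.
Optimal mix: 1×A + 11×D → volume 46, value 282.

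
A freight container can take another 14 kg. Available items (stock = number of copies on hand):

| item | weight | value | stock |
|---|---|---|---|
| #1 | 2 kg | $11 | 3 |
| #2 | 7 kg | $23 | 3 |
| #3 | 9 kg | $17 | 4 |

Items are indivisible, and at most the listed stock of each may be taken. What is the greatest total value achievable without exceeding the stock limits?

Top feasible selections:
- 3×#1 + 1×#2: weight 13, value 56
- 2×#2: weight 14, value 46
- 2×#1 + 1×#2: weight 11, value 45
Best: $56.

$56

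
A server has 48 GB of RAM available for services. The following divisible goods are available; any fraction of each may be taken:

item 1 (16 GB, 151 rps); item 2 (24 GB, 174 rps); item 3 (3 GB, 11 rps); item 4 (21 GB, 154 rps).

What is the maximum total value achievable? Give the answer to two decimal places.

384.75

Take in order of value per unit:
- item 1 (151/16 per unit): all 16 → value 151, running total 151.00
- item 4 (154/21 per unit): all 21 → value 154, running total 305.00
- item 2 (174/24 per unit): 11 of 24 → value 11×174/24 = 79.7500, running total 384.75
Total 384.75.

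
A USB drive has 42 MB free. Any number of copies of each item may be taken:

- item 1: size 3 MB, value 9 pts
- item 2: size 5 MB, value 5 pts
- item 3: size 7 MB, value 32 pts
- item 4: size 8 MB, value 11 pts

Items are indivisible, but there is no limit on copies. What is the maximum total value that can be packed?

192 pts

Best value-per-unit is item 3 at 32/7, and filling with it alone uses size 6×7=42. No mix of the others beats 6×32 = 192.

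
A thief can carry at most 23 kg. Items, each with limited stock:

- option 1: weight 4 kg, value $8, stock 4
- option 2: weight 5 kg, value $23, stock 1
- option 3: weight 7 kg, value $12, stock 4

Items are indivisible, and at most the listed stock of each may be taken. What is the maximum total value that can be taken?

$55

Best selections within weight 23 and stock limits:
- 4×option 1 + 1×option 2: weight 21, value 55
- 1×option 1 + 1×option 2 + 2×option 3: weight 23, value 55
Best: $55.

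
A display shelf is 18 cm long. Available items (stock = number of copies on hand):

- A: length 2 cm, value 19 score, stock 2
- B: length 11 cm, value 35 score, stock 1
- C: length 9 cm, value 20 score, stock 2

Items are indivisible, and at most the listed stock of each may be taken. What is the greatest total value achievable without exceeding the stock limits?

73 score

Top feasible selections:
- 2×A + 1×B: length 15, value 73
- 2×A + 1×C: length 13, value 58
- 1×A + 1×B: length 13, value 54
Best: 73 score.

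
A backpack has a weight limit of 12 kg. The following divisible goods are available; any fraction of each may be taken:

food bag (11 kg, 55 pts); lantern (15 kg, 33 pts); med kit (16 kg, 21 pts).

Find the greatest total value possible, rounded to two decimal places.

57.20

Take in order of value per unit:
- food bag (55/11 per unit): all 11 → value 55, running total 55.00
- lantern (33/15 per unit): 1 of 15 → value 1×33/15 = 2.2000, running total 57.20
Total 57.20.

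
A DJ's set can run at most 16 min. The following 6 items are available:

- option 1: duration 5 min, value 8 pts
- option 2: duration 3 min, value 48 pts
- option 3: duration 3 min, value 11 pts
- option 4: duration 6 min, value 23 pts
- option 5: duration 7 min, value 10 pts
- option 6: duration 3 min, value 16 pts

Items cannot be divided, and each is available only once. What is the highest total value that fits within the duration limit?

98 pts

Check high-value combinations within 16 min:
- option 2+option 3+option 4+option 6: duration 3+3+6+3=15, value 48+11+23+16=98
- option 2+option 4+option 6: duration 3+6+3=12, value 48+23+16=87
- option 2+option 3+option 5+option 6: duration 3+3+7+3=16, value 48+11+10+16=85
- option 1+option 2+option 3+option 6: duration 5+3+3+3=14, value 8+48+11+16=83
Best: 98 pts.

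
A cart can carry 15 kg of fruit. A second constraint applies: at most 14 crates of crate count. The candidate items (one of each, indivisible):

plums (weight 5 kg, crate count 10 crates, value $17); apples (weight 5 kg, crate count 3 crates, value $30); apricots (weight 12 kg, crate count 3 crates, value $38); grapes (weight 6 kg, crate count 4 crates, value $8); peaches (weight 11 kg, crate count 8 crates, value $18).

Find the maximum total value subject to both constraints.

Feasible sets respecting both limits:
- plums+apples: weight 10, crate count 13, value 47
- apricots: weight 12, crate count 3, value 38
- apples+grapes: weight 11, crate count 7, value 38
Best: $47.

$47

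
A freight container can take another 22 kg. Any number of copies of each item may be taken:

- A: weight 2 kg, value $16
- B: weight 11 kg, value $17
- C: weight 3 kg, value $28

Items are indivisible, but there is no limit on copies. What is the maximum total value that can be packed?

$200

Best value-per-unit is C at 28/3; filling with it alone gives 7×28 = 196.
Optimal mix: 2×A + 6×C → weight 22, value 200.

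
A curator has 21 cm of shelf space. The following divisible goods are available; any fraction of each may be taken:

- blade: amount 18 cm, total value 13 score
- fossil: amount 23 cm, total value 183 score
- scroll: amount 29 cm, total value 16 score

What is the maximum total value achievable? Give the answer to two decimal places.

Take in order of value per unit:
- fossil (183/23 per unit): 21 of 23 → value 21×183/23 = 167.0870, running total 167.09
Total 167.09.

167.09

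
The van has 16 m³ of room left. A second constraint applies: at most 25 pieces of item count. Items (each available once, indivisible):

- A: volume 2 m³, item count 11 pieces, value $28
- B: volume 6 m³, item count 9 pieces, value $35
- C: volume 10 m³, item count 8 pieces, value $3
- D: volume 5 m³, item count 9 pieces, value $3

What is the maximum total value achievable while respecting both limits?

Feasible sets respecting both limits:
- A+B: volume 8, item count 20, value 63
- B+C: volume 16, item count 17, value 38
- B+D: volume 11, item count 18, value 38
- B: volume 6, item count 9, value 35
Best: $63.

$63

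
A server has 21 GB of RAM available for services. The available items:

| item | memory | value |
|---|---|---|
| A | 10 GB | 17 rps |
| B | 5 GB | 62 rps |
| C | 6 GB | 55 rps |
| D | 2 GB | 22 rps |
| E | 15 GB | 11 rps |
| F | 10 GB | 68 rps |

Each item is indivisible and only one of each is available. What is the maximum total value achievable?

Check high-value combinations within 21 GB:
- B+C+F: memory 5+6+10=21, value 62+55+68=185
- B+D+F: memory 5+2+10=17, value 62+22+68=152
- C+D+F: memory 6+2+10=18, value 55+22+68=145
- B+C+D: memory 5+6+2=13, value 62+55+22=139
- A+B+C: memory 10+5+6=21, value 17+62+55=134
Best: 185 rps.

185 rps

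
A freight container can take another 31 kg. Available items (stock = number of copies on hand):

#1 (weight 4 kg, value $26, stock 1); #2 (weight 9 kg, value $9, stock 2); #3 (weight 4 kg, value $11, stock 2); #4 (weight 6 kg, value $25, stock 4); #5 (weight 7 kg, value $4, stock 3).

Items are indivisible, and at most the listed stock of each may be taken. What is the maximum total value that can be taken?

Best selections within weight 31 and stock limits:
- 1×#1 + 4×#4: weight 28, value 126
- 1×#1 + 2×#3 + 3×#4: weight 30, value 123
- 1×#1 + 1×#3 + 3×#4: weight 26, value 112
- 1×#3 + 4×#4: weight 28, value 111
Best: $126.

$126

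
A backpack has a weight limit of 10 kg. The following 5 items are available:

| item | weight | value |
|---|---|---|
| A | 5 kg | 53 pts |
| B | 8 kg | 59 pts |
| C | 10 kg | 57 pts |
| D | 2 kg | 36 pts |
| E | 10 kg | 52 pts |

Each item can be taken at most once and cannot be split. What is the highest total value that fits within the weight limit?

This is a 0/1 knapsack; check combinations near the capacity.
- B+D: weight 8+2=10, value 59+36=95
- A+D: weight 5+2=7, value 53+36=89
- B: weight 8, value 59
- C: weight 10, value 57
Best: 95 pts.

95 pts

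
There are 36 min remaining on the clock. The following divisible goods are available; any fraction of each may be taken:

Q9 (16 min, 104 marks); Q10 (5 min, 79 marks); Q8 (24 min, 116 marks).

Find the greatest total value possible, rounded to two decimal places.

255.50

Take in order of value per unit:
- Q10 (79/5 per unit): all 5 → value 79, running total 79.00
- Q9 (104/16 per unit): all 16 → value 104, running total 183.00
- Q8 (116/24 per unit): 15 of 24 → value 15×116/24 = 72.5000, running total 255.50
Total 255.50.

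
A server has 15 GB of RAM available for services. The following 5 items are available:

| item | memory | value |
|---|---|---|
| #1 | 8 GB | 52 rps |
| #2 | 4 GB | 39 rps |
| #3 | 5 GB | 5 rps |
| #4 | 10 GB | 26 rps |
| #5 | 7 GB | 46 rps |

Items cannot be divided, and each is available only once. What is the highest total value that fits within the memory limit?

98 rps

Check high-value combinations within 15 GB:
- #1+#5: memory 8+7=15, value 52+46=98
- #1+#2: memory 8+4=12, value 52+39=91
- #2+#5: memory 4+7=11, value 39+46=85
- #2+#4: memory 4+10=14, value 39+26=65
- #1+#3: memory 8+5=13, value 52+5=57
Best: 98 rps.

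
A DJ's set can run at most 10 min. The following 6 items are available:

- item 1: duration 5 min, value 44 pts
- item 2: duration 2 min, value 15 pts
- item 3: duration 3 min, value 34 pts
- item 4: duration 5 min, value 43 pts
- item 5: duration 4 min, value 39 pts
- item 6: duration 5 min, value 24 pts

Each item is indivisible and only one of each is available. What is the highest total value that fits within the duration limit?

This is a 0/1 knapsack; check combinations near the capacity.
- item 1+item 2+item 3: duration 5+2+3=10, value 44+15+34=93
- item 2+item 3+item 4: duration 2+3+5=10, value 15+34+43=92
- item 2+item 3+item 5: duration 2+3+4=9, value 15+34+39=88
- item 1+item 4: duration 5+5=10, value 44+43=87
- item 1+item 5: duration 5+4=9, value 44+39=83
Best: 93 pts.

93 pts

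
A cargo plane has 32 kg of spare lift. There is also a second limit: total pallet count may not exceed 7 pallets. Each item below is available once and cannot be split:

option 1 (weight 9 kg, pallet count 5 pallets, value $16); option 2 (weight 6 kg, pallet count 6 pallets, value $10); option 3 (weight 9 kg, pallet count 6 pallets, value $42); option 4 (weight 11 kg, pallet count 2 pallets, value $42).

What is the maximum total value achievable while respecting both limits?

Feasible sets respecting both limits:
- option 1+option 4: weight 20, pallet count 7, value 58
- option 3: weight 9, pallet count 6, value 42
- option 4: weight 11, pallet count 2, value 42
Best: $58.

$58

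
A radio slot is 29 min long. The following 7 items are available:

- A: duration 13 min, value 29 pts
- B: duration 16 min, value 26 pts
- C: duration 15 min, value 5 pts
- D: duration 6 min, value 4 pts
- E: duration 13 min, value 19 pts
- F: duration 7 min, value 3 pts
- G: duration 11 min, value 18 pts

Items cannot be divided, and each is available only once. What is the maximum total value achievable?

55 pts

Check high-value combinations within 29 min:
- A+B: duration 13+16=29, value 29+26=55
- A+E: duration 13+13=26, value 29+19=48
- A+G: duration 13+11=24, value 29+18=47
- B+E: duration 16+13=29, value 26+19=45
Best: 55 pts.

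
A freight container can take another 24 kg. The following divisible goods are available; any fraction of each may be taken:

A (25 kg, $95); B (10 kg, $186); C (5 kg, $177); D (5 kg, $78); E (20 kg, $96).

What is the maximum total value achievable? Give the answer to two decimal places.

Take in order of value per unit:
- C (177/5 per unit): all 5 → value 177, running total 177.00
- B (186/10 per unit): all 10 → value 186, running total 363.00
- D (78/5 per unit): all 5 → value 78, running total 441.00
- E (96/20 per unit): 4 of 20 → value 4×96/20 = 19.2000, running total 460.20
Total 460.20.

460.20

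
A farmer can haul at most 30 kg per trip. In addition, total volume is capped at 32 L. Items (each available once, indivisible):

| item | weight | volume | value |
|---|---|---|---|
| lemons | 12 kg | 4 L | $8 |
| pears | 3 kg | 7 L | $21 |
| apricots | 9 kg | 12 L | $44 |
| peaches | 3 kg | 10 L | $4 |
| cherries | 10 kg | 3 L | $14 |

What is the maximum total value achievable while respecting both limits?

$83

Feasible sets respecting both limits:
- pears+apricots+peaches+cherries: weight 25, volume 32, value 83
- pears+apricots+cherries: weight 22, volume 22, value 79
- lemons+pears+apricots: weight 24, volume 23, value 73
- pears+apricots+peaches: weight 15, volume 29, value 69
Best: $83.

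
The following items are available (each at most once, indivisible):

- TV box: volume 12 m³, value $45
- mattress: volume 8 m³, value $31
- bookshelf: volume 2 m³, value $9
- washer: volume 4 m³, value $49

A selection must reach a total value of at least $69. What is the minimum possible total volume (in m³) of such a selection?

Subsets with value ≥ 69, sorted by total volume:
- mattress+washer: volume 12, value 80
- mattress+bookshelf+washer: volume 14, value 89
Minimum volume: 12 m³.

12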